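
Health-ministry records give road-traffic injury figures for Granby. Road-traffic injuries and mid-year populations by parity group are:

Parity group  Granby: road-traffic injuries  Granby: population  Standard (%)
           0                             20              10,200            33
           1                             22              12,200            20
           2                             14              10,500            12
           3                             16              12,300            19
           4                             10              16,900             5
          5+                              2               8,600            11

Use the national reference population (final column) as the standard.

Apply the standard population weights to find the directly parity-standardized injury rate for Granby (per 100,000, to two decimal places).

Parity-specific rates per 100,000 for Granby: 196.08, 180.33, 133.33, 130.08, 59.17, 23.26.
Standard weights: 0.33, 0.20, 0.12, 0.19, 0.05, 0.11.
Standardized rate: 0.3300×196.08 + 0.2000×180.33 + 0.1200×133.33 + 0.1900×130.08 + 0.0500×59.17 + 0.1100×23.26 = 147.0036 per 100,000.

147.00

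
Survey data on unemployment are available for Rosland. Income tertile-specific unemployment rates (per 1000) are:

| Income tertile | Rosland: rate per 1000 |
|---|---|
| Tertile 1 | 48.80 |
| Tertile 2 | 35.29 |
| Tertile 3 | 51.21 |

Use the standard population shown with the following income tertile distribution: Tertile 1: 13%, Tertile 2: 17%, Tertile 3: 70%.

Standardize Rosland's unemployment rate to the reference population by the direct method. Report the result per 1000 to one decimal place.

48.2

Standard weights: 0.13, 0.17, 0.70.
Standardized rate: 0.1300×48.80 + 0.1700×35.29 + 0.7000×51.21 = 48.1903 per 1000.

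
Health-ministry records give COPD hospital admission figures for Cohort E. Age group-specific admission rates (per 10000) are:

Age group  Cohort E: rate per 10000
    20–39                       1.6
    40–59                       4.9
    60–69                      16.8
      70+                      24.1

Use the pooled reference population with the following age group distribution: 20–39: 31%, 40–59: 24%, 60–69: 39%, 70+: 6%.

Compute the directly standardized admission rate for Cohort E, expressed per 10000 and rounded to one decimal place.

Standard weights: 0.31, 0.24, 0.39, 0.06.
Standardized rate: 0.3100×1.6 + 0.2400×4.9 + 0.3900×16.8 + 0.0600×24.1 = 9.6700 per 10000.

9.7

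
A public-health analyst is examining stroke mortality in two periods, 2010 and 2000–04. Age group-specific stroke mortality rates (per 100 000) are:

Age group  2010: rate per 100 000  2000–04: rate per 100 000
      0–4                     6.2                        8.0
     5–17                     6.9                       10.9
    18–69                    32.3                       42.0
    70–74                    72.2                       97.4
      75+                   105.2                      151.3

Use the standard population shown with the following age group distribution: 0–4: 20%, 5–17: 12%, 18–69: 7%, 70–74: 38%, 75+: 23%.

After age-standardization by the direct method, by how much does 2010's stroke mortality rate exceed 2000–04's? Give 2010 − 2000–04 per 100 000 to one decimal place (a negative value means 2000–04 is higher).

Standard weights: 0.20, 0.12, 0.07, 0.38, 0.23.
2010: 0.2000×6.2 + 0.1200×6.9 + 0.0700×32.3 + 0.3800×72.2 + 0.2300×105.2 = 55.9610 per 100 000.
2000–04: 0.2000×8.0 + 0.1200×10.9 + 0.0700×42.0 + 0.3800×97.4 + 0.2300×151.3 = 77.6590 per 100 000.
Difference = 55.9610 − 77.6590 = -21.6980.

-21.7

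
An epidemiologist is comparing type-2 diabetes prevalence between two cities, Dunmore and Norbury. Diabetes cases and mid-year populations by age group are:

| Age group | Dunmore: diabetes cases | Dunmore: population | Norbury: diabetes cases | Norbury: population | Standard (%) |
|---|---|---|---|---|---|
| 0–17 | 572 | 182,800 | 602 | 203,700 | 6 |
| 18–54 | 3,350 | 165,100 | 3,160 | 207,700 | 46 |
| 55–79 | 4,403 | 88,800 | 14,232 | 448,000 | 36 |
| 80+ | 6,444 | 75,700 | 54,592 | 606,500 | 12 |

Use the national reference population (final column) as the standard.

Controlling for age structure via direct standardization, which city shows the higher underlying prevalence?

Age-specific rates per 1,000 for Dunmore: 3.129, 20.291, 49.583, 85.125.
For Norbury: 2.955, 15.214, 31.768, 90.012.
Standard weights: 0.06, 0.46, 0.36, 0.12.
Dunmore: 0.0600×3.129 + 0.4600×20.291 + 0.3600×49.583 + 0.1200×85.125 = 37.5865 per 1,000.
Norbury: 0.0600×2.955 + 0.4600×15.214 + 0.3600×31.768 + 0.1200×90.012 = 29.4137 per 1,000.
The crude rates (28.82 vs 49.52) would put Norbury higher, but that reflects its age composition; once standardized to a common age structure, Dunmore has the higher underlying rate.

Dunmore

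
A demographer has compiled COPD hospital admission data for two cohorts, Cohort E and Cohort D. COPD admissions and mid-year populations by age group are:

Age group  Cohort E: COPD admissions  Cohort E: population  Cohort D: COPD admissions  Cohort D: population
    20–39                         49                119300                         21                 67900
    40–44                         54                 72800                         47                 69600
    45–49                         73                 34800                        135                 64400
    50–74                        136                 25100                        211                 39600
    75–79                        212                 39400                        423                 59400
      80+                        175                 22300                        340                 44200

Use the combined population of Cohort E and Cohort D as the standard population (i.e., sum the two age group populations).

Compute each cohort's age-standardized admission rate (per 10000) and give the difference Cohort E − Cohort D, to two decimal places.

-1.93

Age-specific rates per 10000 for Cohort E: 4.11, 7.42, 20.98, 54.18, 53.81, 78.48.
For Cohort D: 3.09, 6.75, 20.96, 53.28, 71.21, 76.92.
Combined standard total = 658800; weights = 0.2842, 0.2162, 0.1506, 0.0982, 0.1500, 0.1009.
Cohort E: 0.2842×4.11 + 0.2162×7.42 + 0.1506×20.98 + 0.0982×54.18 + 0.1500×53.81 + 0.1009×78.48 = 27.2412 per 10000.
Cohort D: 0.2842×3.09 + 0.2162×6.75 + 0.1506×20.96 + 0.0982×53.28 + 0.1500×71.21 + 0.1009×76.92 = 29.1722 per 10000.
Difference = 27.2412 − 29.1722 = -1.9310.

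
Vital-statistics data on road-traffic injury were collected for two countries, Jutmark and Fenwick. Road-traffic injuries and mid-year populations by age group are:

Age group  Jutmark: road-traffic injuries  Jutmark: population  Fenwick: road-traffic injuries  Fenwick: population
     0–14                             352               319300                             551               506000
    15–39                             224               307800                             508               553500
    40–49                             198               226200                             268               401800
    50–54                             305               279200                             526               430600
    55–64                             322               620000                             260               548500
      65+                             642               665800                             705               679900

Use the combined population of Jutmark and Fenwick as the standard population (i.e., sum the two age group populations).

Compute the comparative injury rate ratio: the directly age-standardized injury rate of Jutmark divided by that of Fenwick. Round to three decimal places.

Age-specific rates per 100000 for Jutmark: 110.24, 72.77, 87.53, 109.24, 51.94, 96.43.
For Fenwick: 108.89, 91.78, 66.70, 122.16, 47.40, 103.69.
Combined standard total = 5538600; weights = 0.1490, 0.1555, 0.1134, 0.1282, 0.2110, 0.2430.
Jutmark: 0.1490×110.24 + 0.1555×72.77 + 0.1134×87.53 + 0.1282×109.24 + 0.2110×51.94 + 0.2430×96.43 = 86.0540 per 100000.
Fenwick: 0.1490×108.89 + 0.1555×91.78 + 0.1134×66.70 + 0.1282×122.16 + 0.2110×47.40 + 0.2430×103.69 = 88.9105 per 100000.
Ratio = 86.0540 ÷ 88.9105 = 0.96787.

0.968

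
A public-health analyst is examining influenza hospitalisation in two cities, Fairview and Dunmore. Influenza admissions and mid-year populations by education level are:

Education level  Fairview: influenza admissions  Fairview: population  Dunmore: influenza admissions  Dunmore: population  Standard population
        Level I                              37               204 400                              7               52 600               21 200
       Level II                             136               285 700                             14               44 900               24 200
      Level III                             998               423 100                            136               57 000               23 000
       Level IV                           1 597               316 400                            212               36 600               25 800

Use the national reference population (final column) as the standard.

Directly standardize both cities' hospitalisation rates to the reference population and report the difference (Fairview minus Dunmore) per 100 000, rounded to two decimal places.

-15.77

Education-specific rates per 100 000 for Fairview: 18.10, 47.60, 235.88, 504.74.
For Dunmore: 13.31, 31.18, 238.60, 579.23.
Standard total = 94 200; weights = 0.2251, 0.2569, 0.2442, 0.2739.
Fairview: 0.2251×18.10 + 0.2569×47.60 + 0.2442×235.88 + 0.2739×504.74 = 212.1363 per 100 000.
Dunmore: 0.2251×13.31 + 0.2569×31.18 + 0.2442×238.60 + 0.2739×579.23 = 227.9053 per 100 000.
Difference = 212.1363 − 227.9053 = -15.7689.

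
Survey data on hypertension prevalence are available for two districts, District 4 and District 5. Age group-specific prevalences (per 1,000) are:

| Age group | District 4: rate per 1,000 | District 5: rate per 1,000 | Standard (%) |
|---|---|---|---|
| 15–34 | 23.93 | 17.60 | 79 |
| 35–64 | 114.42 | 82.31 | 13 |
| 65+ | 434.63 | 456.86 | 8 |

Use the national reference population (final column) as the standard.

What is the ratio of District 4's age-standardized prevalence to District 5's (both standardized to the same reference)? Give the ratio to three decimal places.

Standard weights: 0.79, 0.13, 0.08.
District 4: 0.7900×23.93 + 0.1300×114.42 + 0.0800×434.63 = 68.5497 per 1,000.
District 5: 0.7900×17.60 + 0.1300×82.31 + 0.0800×456.86 = 61.1531 per 1,000.
Ratio = 68.5497 ÷ 61.1531 = 1.12095.

1.121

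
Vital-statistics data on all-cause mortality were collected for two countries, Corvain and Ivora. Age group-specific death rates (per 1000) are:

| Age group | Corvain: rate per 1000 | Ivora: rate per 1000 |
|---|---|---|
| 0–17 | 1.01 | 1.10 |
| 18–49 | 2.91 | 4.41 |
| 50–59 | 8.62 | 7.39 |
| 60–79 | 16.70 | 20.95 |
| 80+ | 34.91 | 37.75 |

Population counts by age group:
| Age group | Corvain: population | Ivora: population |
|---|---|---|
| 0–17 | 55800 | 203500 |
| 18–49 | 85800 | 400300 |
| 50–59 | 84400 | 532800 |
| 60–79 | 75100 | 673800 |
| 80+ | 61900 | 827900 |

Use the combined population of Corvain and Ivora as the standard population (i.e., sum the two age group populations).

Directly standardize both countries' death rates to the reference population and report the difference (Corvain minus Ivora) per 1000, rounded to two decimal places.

Combined standard total = 3001300; weights = 0.0864, 0.1620, 0.2056, 0.2495, 0.2965.
Corvain: 0.0864×1.01 + 0.1620×2.91 + 0.2056×8.62 + 0.2495×16.70 + 0.2965×34.91 = 16.8481 per 1000.
Ivora: 0.0864×1.10 + 0.1620×4.41 + 0.2056×7.39 + 0.2495×20.95 + 0.2965×37.75 = 18.7484 per 1000.
Difference = 16.8481 − 18.7484 = -1.9002.

-1.90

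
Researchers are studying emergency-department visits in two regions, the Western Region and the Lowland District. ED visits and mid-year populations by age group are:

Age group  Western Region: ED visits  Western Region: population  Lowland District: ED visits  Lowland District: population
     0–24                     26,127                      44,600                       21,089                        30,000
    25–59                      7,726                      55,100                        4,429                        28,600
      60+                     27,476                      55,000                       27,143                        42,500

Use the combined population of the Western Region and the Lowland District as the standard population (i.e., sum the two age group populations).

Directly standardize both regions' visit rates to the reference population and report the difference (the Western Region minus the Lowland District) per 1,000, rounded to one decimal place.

-92.0

Age-specific rates per 1,000 for the Western Region: 585.807, 140.218, 499.564.
For the Lowland District: 702.967, 154.860, 638.659.
Combined standard total = 255,800; weights = 0.2916, 0.3272, 0.3812.
The Western Region: 0.2916×585.807 + 0.3272×140.218 + 0.3812×499.564 = 407.1341 per 1,000.
The Lowland District: 0.2916×702.967 + 0.3272×154.860 + 0.3812×638.659 = 499.1100 per 1,000.
Difference = 407.1341 − 499.1100 = -91.9759.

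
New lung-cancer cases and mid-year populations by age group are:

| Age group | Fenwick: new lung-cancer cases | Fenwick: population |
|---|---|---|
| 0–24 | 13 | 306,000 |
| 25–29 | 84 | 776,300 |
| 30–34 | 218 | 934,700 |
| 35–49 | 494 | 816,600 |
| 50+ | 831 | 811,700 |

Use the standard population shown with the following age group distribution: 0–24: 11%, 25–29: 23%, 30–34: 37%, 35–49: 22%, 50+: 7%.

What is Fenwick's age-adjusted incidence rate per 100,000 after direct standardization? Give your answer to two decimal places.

Age-specific rates per 100,000 for Fenwick: 4.25, 10.82, 23.32, 60.49, 102.38.
Standard weights: 0.11, 0.23, 0.37, 0.22, 0.07.
Standardized rate: 0.1100×4.25 + 0.2300×10.82 + 0.3700×23.32 + 0.2200×60.49 + 0.0700×102.38 = 32.0608 per 100,000.

32.06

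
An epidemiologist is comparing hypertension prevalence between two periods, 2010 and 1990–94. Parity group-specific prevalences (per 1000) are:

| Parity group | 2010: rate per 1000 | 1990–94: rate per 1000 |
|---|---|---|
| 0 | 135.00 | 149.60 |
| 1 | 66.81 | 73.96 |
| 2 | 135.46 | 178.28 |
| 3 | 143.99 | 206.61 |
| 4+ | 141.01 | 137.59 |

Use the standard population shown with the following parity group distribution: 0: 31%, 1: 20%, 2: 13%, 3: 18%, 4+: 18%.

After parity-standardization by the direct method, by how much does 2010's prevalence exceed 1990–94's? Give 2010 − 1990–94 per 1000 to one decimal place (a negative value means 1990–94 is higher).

Standard weights: 0.31, 0.20, 0.13, 0.18, 0.18.
2010: 0.3100×135.00 + 0.2000×66.81 + 0.1300×135.46 + 0.1800×143.99 + 0.1800×141.01 = 124.1218 per 1000.
1990–94: 0.3100×149.60 + 0.2000×73.96 + 0.1300×178.28 + 0.1800×206.61 + 0.1800×137.59 = 146.3004 per 1000.
Difference = 124.1218 − 146.3004 = -22.1786.

-22.2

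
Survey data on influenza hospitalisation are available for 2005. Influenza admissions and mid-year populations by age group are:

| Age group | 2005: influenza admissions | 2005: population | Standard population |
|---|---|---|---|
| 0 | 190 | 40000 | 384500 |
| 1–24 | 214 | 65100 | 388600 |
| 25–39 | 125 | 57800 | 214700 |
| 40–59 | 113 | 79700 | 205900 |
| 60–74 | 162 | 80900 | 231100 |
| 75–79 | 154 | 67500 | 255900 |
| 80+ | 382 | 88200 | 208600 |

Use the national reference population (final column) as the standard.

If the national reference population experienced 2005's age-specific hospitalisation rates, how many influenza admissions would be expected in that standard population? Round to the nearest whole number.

5810

Age-specific rates per 100000 for 2005: 475.00, 328.73, 216.26, 141.78, 200.25, 228.15, 433.11.
Expected influenza admissions = Σ (standard pop × age-specific rate ÷ 100000)
= 384500×475.00/100000 + 388600×328.73/100000 + 214700×216.26/100000 + 205900×141.78/100000 + 231100×200.25/100000 + 255900×228.15/100000 + 208600×433.11/100000
= 1826.38 + 1277.43 + 464.32 + 291.93 + 462.77 + 583.83 + 903.46 = 5810.11.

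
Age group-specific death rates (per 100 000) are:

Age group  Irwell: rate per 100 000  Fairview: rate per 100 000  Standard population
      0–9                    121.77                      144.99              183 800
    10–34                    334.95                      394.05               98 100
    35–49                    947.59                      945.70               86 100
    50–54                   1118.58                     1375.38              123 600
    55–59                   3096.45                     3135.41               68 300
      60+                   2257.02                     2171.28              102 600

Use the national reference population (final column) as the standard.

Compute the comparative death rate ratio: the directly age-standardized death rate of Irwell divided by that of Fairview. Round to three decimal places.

Standard total = 662 500; weights = 0.2774, 0.1481, 0.1300, 0.1866, 0.1031, 0.1549.
Irwell: 0.2774×121.77 + 0.1481×334.95 + 0.1300×947.59 + 0.1866×1118.58 + 0.1031×3096.45 + 0.1549×2257.02 = 1083.9875 per 100 000.
Fairview: 0.2774×144.99 + 0.1481×394.05 + 0.1300×945.70 + 0.1866×1375.38 + 0.1031×3135.41 + 0.1549×2171.28 = 1137.5835 per 100 000.
Ratio = 1083.9875 ÷ 1137.5835 = 0.95289.

0.953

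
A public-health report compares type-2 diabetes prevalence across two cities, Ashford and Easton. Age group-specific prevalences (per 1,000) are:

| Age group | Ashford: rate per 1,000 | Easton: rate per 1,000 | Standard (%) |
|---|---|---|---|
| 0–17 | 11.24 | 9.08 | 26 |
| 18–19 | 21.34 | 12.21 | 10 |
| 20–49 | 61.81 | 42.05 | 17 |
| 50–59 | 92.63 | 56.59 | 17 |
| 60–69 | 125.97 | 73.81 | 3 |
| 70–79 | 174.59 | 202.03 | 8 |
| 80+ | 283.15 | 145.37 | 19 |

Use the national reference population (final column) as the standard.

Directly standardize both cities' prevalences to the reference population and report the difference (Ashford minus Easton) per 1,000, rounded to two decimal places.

36.51

Standard weights: 0.26, 0.10, 0.17, 0.17, 0.03, 0.08, 0.19.
Ashford: 0.2600×11.24 + 0.1000×21.34 + 0.1700×61.81 + 0.1700×92.63 + 0.0300×125.97 + 0.0800×174.59 + 0.1900×283.15 = 102.8560 per 1,000.
Easton: 0.2600×9.08 + 0.1000×12.21 + 0.1700×42.05 + 0.1700×56.59 + 0.0300×73.81 + 0.0800×202.03 + 0.1900×145.37 = 66.3476 per 1,000.
Difference = 102.8560 − 66.3476 = 36.5084.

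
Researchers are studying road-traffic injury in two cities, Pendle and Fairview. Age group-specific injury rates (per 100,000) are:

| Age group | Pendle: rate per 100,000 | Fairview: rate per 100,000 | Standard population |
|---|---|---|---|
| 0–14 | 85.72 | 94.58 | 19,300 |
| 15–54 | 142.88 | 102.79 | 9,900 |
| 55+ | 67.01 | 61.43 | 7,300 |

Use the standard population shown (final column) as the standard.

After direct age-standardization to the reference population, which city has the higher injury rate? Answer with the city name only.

Pendle

Standard total = 36,500; weights = 0.5288, 0.2712, 0.2000.
Pendle: 0.5288×85.72 + 0.2712×142.88 + 0.2000×67.01 = 97.4817 per 100,000.
Fairview: 0.5288×94.58 + 0.2712×102.79 + 0.2000×61.43 = 90.1768 per 100,000.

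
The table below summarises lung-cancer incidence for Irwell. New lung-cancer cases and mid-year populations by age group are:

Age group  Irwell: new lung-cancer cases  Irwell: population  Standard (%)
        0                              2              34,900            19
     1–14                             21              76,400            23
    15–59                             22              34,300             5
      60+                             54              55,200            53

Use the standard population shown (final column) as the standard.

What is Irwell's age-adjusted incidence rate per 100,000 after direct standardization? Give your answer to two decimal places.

62.47

Age-specific rates per 100,000 for Irwell: 5.73, 27.49, 64.14, 97.83.
Standard weights: 0.19, 0.23, 0.05, 0.53.
Standardized rate: 0.1900×5.73 + 0.2300×27.49 + 0.0500×64.14 + 0.5300×97.83 = 62.4656 per 100,000.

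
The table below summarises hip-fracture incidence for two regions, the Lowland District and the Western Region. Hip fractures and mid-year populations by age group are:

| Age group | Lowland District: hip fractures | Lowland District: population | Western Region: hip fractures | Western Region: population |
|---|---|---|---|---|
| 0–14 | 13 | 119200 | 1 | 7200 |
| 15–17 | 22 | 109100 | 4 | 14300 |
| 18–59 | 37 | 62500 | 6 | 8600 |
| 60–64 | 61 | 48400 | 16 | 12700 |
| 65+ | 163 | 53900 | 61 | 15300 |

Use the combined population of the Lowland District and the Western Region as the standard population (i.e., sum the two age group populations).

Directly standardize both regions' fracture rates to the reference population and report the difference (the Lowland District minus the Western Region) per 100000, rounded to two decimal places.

Age-specific rates per 100000 for the Lowland District: 10.91, 20.16, 59.20, 126.03, 302.41.
For the Western Region: 13.89, 27.97, 69.77, 125.98, 398.69.
Combined standard total = 451200; weights = 0.2801, 0.2735, 0.1576, 0.1354, 0.1534.
The Lowland District: 0.2801×10.91 + 0.2735×20.16 + 0.1576×59.20 + 0.1354×126.03 + 0.1534×302.41 = 81.3465 per 100000.
The Western Region: 0.2801×13.89 + 0.2735×27.97 + 0.1576×69.77 + 0.1354×125.98 + 0.1534×398.69 = 100.7424 per 100000.
Difference = 81.3465 − 100.7424 = -19.3959.

-19.40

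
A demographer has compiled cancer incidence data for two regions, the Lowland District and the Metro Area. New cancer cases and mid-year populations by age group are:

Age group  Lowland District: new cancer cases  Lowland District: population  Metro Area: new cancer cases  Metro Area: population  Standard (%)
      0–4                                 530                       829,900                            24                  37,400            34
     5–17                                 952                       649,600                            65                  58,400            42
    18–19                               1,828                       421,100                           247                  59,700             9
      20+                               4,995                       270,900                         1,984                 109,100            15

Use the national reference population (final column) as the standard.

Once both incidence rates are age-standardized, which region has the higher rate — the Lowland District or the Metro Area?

Age-specific rates per 100,000 for the Lowland District: 63.86, 146.55, 434.10, 1843.85.
For the Metro Area: 64.17, 111.30, 413.74, 1818.52.
Standard weights: 0.34, 0.42, 0.09, 0.15.
The Lowland District: 0.3400×63.86 + 0.4200×146.55 + 0.0900×434.10 + 0.1500×1843.85 = 398.9124 per 100,000.
The Metro Area: 0.3400×64.17 + 0.4200×111.30 + 0.0900×413.74 + 0.1500×1818.52 = 378.5782 per 100,000.
The crude rates (382.45 vs 876.80) would put the Metro Area higher, but that reflects its age composition; once standardized to a common age structure, the Lowland District has the higher underlying rate.

Lowland District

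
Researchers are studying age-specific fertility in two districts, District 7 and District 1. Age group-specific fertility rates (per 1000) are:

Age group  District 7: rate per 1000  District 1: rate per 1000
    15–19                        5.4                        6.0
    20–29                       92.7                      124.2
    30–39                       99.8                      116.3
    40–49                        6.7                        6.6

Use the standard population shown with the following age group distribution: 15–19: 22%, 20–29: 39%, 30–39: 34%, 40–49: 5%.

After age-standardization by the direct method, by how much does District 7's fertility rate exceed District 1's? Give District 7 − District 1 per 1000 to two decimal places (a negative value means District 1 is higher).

-18.02

Standard weights: 0.22, 0.39, 0.34, 0.05.
District 7: 0.2200×5.4 + 0.3900×92.7 + 0.3400×99.8 + 0.0500×6.7 = 71.6080 per 1000.
District 1: 0.2200×6.0 + 0.3900×124.2 + 0.3400×116.3 + 0.0500×6.6 = 89.6300 per 1000.
Difference = 71.6080 − 89.6300 = -18.0220.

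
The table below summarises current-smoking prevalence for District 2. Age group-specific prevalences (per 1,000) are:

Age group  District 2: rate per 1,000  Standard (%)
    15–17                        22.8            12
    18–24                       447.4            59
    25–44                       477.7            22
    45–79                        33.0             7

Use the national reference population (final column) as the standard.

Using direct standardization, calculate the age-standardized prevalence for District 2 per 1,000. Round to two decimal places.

Standard weights: 0.12, 0.59, 0.22, 0.07.
Standardized rate: 0.1200×22.8 + 0.5900×447.4 + 0.2200×477.7 + 0.0700×33.0 = 374.1060 per 1,000.

374.11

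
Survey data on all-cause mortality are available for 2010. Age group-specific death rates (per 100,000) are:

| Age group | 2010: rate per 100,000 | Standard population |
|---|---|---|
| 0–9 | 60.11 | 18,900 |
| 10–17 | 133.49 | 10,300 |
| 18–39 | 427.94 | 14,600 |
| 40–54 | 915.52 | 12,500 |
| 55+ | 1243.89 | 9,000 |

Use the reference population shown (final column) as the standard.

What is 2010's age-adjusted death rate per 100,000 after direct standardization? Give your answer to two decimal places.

480.83

Standard total = 65,300; weights = 0.2894, 0.1577, 0.2236, 0.1914, 0.1378.
Standardized rate: 0.2894×60.11 + 0.1577×133.49 + 0.2236×427.94 + 0.1914×915.52 + 0.1378×1243.89 = 480.8263 per 100,000.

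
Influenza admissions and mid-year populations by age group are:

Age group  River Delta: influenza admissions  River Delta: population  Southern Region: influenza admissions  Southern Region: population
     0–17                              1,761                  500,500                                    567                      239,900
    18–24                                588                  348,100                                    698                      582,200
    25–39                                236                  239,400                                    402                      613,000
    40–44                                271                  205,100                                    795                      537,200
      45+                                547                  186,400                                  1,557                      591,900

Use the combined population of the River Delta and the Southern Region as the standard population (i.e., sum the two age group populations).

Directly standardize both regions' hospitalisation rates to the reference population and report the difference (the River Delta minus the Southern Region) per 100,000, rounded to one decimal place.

42.3

Age-specific rates per 100,000 for the River Delta: 351.85, 168.92, 98.58, 132.13, 293.45.
For the Southern Region: 236.35, 119.89, 65.58, 147.99, 263.05.
Combined standard total = 4,043,700; weights = 0.1831, 0.2301, 0.2108, 0.1836, 0.1925.
The River Delta: 0.1831×351.85 + 0.2301×168.92 + 0.2108×98.58 + 0.1836×132.13 + 0.1925×293.45 = 204.8020 per 100,000.
The Southern Region: 0.1831×236.35 + 0.2301×119.89 + 0.2108×65.58 + 0.1836×147.99 + 0.1925×263.05 = 162.4777 per 100,000.
Difference = 204.8020 − 162.4777 = 42.3243.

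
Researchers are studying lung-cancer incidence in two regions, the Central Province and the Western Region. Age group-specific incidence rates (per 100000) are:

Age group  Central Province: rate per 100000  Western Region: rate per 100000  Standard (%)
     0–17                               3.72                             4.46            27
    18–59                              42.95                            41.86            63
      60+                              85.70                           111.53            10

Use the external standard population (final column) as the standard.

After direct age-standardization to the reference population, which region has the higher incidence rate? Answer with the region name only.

Western Region

Standard weights: 0.27, 0.63, 0.10.
The Central Province: 0.2700×3.72 + 0.6300×42.95 + 0.1000×85.70 = 36.6329 per 100000.
The Western Region: 0.2700×4.46 + 0.6300×41.86 + 0.1000×111.53 = 38.7290 per 100000.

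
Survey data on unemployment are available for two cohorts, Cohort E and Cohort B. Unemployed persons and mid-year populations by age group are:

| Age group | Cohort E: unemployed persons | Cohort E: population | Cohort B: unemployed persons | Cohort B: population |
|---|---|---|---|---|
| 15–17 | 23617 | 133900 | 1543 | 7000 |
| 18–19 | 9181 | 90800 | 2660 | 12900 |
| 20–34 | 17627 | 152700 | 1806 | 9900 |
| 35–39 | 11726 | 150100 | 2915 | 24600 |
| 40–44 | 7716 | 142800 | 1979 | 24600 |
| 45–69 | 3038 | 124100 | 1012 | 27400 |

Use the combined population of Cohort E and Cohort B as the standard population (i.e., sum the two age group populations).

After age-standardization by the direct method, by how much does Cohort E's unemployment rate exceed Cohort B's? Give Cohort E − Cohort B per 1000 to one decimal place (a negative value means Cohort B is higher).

-45.9

Age-specific rates per 1000 for Cohort E: 176.378, 101.112, 115.435, 78.121, 54.034, 24.480.
For Cohort B: 220.429, 206.202, 182.424, 118.496, 80.447, 36.934.
Combined standard total = 900800; weights = 0.1564, 0.1151, 0.1805, 0.1939, 0.1858, 0.1682.
Cohort E: 0.1564×176.378 + 0.1151×101.112 + 0.1805×115.435 + 0.1939×78.121 + 0.1858×54.034 + 0.1682×24.480 = 89.3745 per 1000.
Cohort B: 0.1564×220.429 + 0.1151×206.202 + 0.1805×182.424 + 0.1939×118.496 + 0.1858×80.447 + 0.1682×36.934 = 135.2879 per 1000.
Difference = 89.3745 − 135.2879 = -45.9133.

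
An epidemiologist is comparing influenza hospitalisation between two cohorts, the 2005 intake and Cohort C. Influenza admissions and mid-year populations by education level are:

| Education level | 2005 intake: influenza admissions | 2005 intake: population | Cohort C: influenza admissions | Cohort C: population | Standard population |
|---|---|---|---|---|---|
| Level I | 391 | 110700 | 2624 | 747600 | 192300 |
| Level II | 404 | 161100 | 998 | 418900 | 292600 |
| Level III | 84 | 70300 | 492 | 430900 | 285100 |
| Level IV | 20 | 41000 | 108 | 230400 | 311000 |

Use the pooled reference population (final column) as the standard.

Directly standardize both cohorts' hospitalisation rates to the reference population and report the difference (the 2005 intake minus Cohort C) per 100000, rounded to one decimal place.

Education-specific rates per 100000 for the 2005 intake: 353.21, 250.78, 119.49, 48.78.
For Cohort C: 350.99, 238.24, 114.18, 46.88.
Standard total = 1081000; weights = 0.1779, 0.2707, 0.2637, 0.2877.
The 2005 intake: 0.1779×353.21 + 0.2707×250.78 + 0.2637×119.49 + 0.2877×48.78 = 176.2585 per 100000.
Cohort C: 0.1779×350.99 + 0.2707×238.24 + 0.2637×114.18 + 0.2877×46.88 = 170.5236 per 100000.
Difference = 176.2585 − 170.5236 = 5.7349.

5.7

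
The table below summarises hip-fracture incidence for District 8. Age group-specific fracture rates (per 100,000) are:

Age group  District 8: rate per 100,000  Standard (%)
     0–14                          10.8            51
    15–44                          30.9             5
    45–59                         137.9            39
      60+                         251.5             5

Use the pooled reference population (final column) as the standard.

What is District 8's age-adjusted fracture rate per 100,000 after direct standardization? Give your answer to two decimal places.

Standard weights: 0.51, 0.05, 0.39, 0.05.
Standardized rate: 0.5100×10.8 + 0.0500×30.9 + 0.3900×137.9 + 0.0500×251.5 = 73.4090 per 100,000.

73.41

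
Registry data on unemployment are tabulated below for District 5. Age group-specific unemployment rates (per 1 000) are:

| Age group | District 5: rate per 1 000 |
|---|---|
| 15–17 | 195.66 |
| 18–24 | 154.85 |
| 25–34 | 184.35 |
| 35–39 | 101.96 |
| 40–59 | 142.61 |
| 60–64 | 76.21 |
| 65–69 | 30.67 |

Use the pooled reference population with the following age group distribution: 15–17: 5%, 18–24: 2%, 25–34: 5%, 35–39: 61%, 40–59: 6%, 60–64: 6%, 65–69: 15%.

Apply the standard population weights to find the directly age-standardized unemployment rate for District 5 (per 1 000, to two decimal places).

102.02

Standard weights: 0.05, 0.02, 0.05, 0.61, 0.06, 0.06, 0.15.
Standardized rate: 0.0500×195.66 + 0.0200×154.85 + 0.0500×184.35 + 0.6100×101.96 + 0.0600×142.61 + 0.0600×76.21 + 0.1500×30.67 = 102.0228 per 1 000.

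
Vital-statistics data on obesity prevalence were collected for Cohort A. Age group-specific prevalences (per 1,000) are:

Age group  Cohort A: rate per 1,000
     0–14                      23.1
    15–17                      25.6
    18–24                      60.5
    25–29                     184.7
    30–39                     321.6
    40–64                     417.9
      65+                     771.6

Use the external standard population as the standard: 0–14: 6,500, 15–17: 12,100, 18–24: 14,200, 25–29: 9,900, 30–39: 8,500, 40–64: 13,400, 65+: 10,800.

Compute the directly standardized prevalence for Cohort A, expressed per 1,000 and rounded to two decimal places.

Standard total = 75,400; weights = 0.0862, 0.1605, 0.1883, 0.1313, 0.1127, 0.1777, 0.1432.
Standardized rate: 0.0862×23.1 + 0.1605×25.6 + 0.1883×60.5 + 0.1313×184.7 + 0.1127×321.6 + 0.1777×417.9 + 0.1432×771.6 = 262.7889 per 1,000.

262.79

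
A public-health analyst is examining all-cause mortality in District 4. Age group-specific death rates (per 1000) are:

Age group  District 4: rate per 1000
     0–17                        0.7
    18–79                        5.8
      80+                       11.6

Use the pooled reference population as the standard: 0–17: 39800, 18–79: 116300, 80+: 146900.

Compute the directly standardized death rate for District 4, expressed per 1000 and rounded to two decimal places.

Standard total = 303000; weights = 0.1314, 0.3838, 0.4848.
Standardized rate: 0.1314×0.7 + 0.3838×5.8 + 0.4848×11.6 = 7.9420 per 1000.

7.94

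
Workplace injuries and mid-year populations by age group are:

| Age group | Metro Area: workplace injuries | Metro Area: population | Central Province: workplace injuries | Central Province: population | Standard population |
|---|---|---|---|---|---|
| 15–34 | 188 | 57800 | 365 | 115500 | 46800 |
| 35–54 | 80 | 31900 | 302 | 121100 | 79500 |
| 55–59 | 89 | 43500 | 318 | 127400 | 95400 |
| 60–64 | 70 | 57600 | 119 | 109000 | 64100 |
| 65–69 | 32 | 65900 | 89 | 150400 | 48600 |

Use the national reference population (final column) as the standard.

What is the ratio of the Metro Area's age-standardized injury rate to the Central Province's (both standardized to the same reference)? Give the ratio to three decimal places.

Age-specific rates per 10000 for the Metro Area: 32.53, 25.08, 20.46, 12.15, 4.86.
For the Central Province: 31.60, 24.94, 24.96, 10.92, 5.92.
Standard total = 334400; weights = 0.1400, 0.2377, 0.2853, 0.1917, 0.1453.
The Metro Area: 0.1400×32.53 + 0.2377×25.08 + 0.2853×20.46 + 0.1917×12.15 + 0.1453×4.86 = 19.3863 per 10000.
The Central Province: 0.1400×31.60 + 0.2377×24.94 + 0.2853×24.96 + 0.1917×10.92 + 0.1453×5.92 = 20.4252 per 10000.
Ratio = 19.3863 ÷ 20.4252 = 0.94914.

0.949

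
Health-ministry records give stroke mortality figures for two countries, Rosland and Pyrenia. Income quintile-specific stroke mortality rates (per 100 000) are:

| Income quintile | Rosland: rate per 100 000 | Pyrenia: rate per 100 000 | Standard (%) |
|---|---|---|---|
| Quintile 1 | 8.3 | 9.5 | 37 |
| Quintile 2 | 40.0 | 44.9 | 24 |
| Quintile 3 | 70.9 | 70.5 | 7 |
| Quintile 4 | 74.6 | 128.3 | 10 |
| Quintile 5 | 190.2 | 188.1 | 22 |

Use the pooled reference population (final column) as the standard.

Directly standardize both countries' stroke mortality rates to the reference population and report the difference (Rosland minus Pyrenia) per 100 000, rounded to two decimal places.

-6.50

Standard weights: 0.37, 0.24, 0.07, 0.10, 0.22.
Rosland: 0.3700×8.3 + 0.2400×40.0 + 0.0700×70.9 + 0.1000×74.6 + 0.2200×190.2 = 66.9380 per 100 000.
Pyrenia: 0.3700×9.5 + 0.2400×44.9 + 0.0700×70.5 + 0.1000×128.3 + 0.2200×188.1 = 73.4380 per 100 000.
Difference = 66.9380 − 73.4380 = -6.5000.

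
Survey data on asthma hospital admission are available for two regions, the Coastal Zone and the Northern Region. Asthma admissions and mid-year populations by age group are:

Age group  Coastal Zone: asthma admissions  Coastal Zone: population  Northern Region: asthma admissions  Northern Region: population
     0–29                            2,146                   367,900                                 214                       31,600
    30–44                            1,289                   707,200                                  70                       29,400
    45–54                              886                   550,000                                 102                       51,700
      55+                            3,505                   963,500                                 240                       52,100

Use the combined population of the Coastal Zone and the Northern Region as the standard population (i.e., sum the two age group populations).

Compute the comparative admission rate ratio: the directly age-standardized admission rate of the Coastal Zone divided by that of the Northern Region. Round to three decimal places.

Age-specific rates per 10,000 for the Coastal Zone: 58.33, 18.23, 16.11, 36.38.
For the Northern Region: 67.72, 23.81, 19.73, 46.07.
Combined standard total = 2,753,400; weights = 0.1451, 0.2675, 0.2185, 0.3689.
The Coastal Zone: 0.1451×58.33 + 0.2675×18.23 + 0.2185×16.11 + 0.3689×36.38 = 30.2779 per 10,000.
The Northern Region: 0.1451×67.72 + 0.2675×23.81 + 0.2185×19.73 + 0.3689×46.07 = 37.4983 per 10,000.
Ratio = 30.2779 ÷ 37.4983 = 0.80745.

0.807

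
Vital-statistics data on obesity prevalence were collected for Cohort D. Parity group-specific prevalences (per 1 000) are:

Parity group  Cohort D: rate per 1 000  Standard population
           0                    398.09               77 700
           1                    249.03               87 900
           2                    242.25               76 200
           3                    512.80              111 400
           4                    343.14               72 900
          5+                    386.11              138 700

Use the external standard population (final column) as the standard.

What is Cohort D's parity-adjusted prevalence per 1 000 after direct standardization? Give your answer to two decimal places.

Standard total = 564 800; weights = 0.1376, 0.1556, 0.1349, 0.1972, 0.1291, 0.2456.
Standardized rate: 0.1376×398.09 + 0.1556×249.03 + 0.1349×242.25 + 0.1972×512.80 + 0.1291×343.14 + 0.2456×386.11 = 366.4573 per 1 000.

366.46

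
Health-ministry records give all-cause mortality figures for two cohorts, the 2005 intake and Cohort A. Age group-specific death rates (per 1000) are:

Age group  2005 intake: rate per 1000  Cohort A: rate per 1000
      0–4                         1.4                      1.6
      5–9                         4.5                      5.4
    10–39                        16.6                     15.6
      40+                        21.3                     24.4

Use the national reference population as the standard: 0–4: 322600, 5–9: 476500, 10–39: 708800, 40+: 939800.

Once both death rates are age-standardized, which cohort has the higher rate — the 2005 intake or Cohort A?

Standard total = 2447700; weights = 0.1318, 0.1947, 0.2896, 0.3840.
The 2005 intake: 0.1318×1.4 + 0.1947×4.5 + 0.2896×16.6 + 0.3840×21.3 = 14.0457 per 1000.
Cohort A: 0.1318×1.6 + 0.1947×5.4 + 0.2896×15.6 + 0.3840×24.4 = 15.1480 per 1000.

Cohort A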